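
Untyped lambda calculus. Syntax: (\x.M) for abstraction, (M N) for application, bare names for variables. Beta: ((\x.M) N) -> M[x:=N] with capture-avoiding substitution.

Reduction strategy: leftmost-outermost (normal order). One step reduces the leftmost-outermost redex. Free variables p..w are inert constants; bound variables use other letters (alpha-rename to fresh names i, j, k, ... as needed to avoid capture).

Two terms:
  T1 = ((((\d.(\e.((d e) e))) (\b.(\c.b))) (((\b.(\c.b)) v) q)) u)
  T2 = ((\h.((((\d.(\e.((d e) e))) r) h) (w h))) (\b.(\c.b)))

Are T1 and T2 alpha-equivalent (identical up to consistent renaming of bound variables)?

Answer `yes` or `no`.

Answer: no

Derivation:
Term 1: ((((\d.(\e.((d e) e))) (\b.(\c.b))) (((\b.(\c.b)) v) q)) u)
Term 2: ((\h.((((\d.(\e.((d e) e))) r) h) (w h))) (\b.(\c.b)))
Alpha-equivalence: compare structure up to binder renaming.
Result: False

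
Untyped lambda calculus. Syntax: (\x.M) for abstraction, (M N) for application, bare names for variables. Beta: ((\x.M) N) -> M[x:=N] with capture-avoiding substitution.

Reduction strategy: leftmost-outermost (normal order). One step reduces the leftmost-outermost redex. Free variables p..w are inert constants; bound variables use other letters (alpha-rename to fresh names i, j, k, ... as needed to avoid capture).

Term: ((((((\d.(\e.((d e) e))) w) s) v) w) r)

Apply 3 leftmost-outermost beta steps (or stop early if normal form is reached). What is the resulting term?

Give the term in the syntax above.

Answer: (((((w s) s) v) w) r)

Derivation:
Step 0: ((((((\d.(\e.((d e) e))) w) s) v) w) r)
Step 1: (((((\e.((w e) e)) s) v) w) r)
Step 2: (((((w s) s) v) w) r)
Step 3: (normal form reached)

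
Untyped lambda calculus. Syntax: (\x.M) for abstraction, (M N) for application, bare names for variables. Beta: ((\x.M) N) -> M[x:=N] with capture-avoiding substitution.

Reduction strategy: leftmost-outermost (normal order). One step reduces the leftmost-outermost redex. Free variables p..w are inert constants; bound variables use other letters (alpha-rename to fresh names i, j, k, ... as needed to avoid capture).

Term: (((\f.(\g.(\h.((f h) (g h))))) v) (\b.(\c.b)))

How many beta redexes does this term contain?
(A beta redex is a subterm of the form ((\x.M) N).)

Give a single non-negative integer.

Term: (((\f.(\g.(\h.((f h) (g h))))) v) (\b.(\c.b)))
  Redex: ((\f.(\g.(\h.((f h) (g h))))) v)
Total redexes: 1

Answer: 1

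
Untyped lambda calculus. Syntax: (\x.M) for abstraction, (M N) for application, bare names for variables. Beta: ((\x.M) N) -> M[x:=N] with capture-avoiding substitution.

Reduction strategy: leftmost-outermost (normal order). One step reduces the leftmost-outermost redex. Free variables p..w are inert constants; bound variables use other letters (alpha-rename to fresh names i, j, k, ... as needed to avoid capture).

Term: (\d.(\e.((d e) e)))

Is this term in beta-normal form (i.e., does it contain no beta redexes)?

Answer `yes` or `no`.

Term: (\d.(\e.((d e) e)))
No beta redexes found.

Answer: yes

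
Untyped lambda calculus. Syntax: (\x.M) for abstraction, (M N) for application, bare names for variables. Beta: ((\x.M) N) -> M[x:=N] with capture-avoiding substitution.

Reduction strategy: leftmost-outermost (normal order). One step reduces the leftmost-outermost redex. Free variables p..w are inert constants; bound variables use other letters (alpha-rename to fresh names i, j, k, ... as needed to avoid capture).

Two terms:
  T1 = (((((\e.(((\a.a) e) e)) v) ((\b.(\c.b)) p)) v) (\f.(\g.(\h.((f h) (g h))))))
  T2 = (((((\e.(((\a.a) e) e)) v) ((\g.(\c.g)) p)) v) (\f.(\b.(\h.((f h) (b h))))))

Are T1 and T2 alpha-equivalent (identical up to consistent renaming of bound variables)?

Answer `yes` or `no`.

Answer: yes

Derivation:
Term 1: (((((\e.(((\a.a) e) e)) v) ((\b.(\c.b)) p)) v) (\f.(\g.(\h.((f h) (g h))))))
Term 2: (((((\e.(((\a.a) e) e)) v) ((\g.(\c.g)) p)) v) (\f.(\b.(\h.((f h) (b h))))))
Alpha-equivalence: compare structure up to binder renaming.
Result: True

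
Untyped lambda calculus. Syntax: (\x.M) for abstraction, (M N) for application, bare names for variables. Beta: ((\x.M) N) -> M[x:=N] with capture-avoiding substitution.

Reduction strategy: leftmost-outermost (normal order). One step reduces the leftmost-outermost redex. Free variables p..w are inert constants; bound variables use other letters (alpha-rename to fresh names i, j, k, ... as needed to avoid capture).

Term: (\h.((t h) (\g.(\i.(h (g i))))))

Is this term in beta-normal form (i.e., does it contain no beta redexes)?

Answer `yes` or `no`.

Answer: yes

Derivation:
Term: (\h.((t h) (\g.(\i.(h (g i))))))
No beta redexes found.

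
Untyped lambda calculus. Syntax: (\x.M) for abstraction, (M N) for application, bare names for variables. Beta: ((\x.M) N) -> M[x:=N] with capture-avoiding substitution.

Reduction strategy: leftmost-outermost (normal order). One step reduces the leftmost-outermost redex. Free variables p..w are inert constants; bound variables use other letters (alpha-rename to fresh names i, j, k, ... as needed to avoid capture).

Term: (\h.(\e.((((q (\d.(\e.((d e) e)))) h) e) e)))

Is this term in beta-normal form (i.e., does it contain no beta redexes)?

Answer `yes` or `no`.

Answer: yes

Derivation:
Term: (\h.(\e.((((q (\d.(\e.((d e) e)))) h) e) e)))
No beta redexes found.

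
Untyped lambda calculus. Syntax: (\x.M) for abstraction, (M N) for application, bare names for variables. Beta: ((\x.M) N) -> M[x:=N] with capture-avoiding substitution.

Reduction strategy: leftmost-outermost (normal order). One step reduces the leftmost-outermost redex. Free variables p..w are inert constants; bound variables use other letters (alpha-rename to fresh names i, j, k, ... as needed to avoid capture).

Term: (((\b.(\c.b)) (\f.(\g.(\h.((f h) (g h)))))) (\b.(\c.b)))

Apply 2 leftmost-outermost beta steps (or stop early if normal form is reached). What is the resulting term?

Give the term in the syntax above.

Step 0: (((\b.(\c.b)) (\f.(\g.(\h.((f h) (g h)))))) (\b.(\c.b)))
Step 1: ((\c.(\f.(\g.(\h.((f h) (g h)))))) (\b.(\c.b)))
Step 2: (\f.(\g.(\h.((f h) (g h)))))

Answer: (\f.(\g.(\h.((f h) (g h)))))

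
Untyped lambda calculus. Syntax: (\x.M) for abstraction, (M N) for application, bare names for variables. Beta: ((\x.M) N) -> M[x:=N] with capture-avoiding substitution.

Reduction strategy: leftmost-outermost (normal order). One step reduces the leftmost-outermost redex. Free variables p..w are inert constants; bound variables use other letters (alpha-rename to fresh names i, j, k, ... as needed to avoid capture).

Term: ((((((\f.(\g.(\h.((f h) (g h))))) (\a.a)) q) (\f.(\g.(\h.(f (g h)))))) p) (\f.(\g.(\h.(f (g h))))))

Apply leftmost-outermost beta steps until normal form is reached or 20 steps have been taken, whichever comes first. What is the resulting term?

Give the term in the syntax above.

Step 0: ((((((\f.(\g.(\h.((f h) (g h))))) (\a.a)) q) (\f.(\g.(\h.(f (g h)))))) p) (\f.(\g.(\h.(f (g h))))))
Step 1: (((((\g.(\h.(((\a.a) h) (g h)))) q) (\f.(\g.(\h.(f (g h)))))) p) (\f.(\g.(\h.(f (g h))))))
Step 2: ((((\h.(((\a.a) h) (q h))) (\f.(\g.(\h.(f (g h)))))) p) (\f.(\g.(\h.(f (g h))))))
Step 3: (((((\a.a) (\f.(\g.(\h.(f (g h)))))) (q (\f.(\g.(\h.(f (g h))))))) p) (\f.(\g.(\h.(f (g h))))))
Step 4: ((((\f.(\g.(\h.(f (g h))))) (q (\f.(\g.(\h.(f (g h))))))) p) (\f.(\g.(\h.(f (g h))))))
Step 5: (((\g.(\h.((q (\f.(\g.(\h.(f (g h)))))) (g h)))) p) (\f.(\g.(\h.(f (g h))))))
Step 6: ((\h.((q (\f.(\g.(\h.(f (g h)))))) (p h))) (\f.(\g.(\h.(f (g h))))))
Step 7: ((q (\f.(\g.(\h.(f (g h)))))) (p (\f.(\g.(\h.(f (g h)))))))

Answer: ((q (\f.(\g.(\h.(f (g h)))))) (p (\f.(\g.(\h.(f (g h)))))))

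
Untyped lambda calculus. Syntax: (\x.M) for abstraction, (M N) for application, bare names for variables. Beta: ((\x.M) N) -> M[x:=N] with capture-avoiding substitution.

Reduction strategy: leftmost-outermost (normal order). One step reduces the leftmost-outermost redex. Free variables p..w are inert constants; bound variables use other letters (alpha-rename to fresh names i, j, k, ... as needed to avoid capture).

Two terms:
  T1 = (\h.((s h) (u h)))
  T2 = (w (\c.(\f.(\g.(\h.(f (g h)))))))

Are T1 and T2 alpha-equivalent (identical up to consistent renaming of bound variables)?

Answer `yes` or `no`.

Term 1: (\h.((s h) (u h)))
Term 2: (w (\c.(\f.(\g.(\h.(f (g h)))))))
Alpha-equivalence: compare structure up to binder renaming.
Result: False

Answer: no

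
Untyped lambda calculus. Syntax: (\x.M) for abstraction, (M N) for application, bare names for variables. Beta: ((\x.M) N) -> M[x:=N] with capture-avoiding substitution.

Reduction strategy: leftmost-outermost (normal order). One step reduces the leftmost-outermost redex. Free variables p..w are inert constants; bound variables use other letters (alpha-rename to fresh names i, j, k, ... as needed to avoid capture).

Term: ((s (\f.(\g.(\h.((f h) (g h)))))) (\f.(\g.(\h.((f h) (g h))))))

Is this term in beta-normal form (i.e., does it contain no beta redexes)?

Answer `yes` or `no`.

Answer: yes

Derivation:
Term: ((s (\f.(\g.(\h.((f h) (g h)))))) (\f.(\g.(\h.((f h) (g h))))))
No beta redexes found.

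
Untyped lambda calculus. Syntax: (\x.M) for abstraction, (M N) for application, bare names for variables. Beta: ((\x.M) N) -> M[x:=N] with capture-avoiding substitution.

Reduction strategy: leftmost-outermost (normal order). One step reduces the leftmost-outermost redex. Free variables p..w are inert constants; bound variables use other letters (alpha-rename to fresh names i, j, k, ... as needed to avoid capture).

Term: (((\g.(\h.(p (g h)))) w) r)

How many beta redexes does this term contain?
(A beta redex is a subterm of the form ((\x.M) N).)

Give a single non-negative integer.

Term: (((\g.(\h.(p (g h)))) w) r)
  Redex: ((\g.(\h.(p (g h)))) w)
Total redexes: 1

Answer: 1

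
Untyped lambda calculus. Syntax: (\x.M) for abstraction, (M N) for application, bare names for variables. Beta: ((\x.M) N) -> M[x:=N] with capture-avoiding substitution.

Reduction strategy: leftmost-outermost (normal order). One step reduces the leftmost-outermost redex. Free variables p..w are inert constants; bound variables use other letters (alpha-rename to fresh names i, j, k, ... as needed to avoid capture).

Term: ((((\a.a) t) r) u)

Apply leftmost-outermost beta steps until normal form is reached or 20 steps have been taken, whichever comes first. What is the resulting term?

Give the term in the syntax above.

Step 0: ((((\a.a) t) r) u)
Step 1: ((t r) u)

Answer: ((t r) u)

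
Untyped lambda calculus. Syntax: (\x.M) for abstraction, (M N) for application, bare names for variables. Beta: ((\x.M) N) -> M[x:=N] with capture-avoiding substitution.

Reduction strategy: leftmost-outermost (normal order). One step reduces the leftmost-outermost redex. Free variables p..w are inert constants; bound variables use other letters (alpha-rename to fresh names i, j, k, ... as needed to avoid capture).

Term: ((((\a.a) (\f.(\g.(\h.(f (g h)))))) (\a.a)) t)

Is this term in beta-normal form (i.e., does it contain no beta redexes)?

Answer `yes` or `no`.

Term: ((((\a.a) (\f.(\g.(\h.(f (g h)))))) (\a.a)) t)
Found 1 beta redex(es).

Answer: no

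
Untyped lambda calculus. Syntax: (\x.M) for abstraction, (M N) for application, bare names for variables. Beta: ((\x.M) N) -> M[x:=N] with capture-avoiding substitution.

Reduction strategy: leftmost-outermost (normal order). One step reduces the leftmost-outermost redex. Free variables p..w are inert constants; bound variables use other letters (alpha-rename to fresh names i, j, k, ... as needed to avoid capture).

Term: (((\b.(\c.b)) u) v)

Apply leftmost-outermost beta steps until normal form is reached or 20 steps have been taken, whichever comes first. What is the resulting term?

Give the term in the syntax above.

Answer: u

Derivation:
Step 0: (((\b.(\c.b)) u) v)
Step 1: ((\c.u) v)
Step 2: u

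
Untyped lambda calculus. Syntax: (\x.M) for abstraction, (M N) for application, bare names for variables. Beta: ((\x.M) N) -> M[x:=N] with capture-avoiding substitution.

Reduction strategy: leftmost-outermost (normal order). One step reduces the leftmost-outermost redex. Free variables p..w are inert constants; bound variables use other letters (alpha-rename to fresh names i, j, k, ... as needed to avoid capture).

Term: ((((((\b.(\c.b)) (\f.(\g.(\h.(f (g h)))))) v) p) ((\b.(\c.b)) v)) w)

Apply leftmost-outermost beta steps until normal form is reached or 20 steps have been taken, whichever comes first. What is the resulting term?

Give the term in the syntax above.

Step 0: ((((((\b.(\c.b)) (\f.(\g.(\h.(f (g h)))))) v) p) ((\b.(\c.b)) v)) w)
Step 1: (((((\c.(\f.(\g.(\h.(f (g h)))))) v) p) ((\b.(\c.b)) v)) w)
Step 2: ((((\f.(\g.(\h.(f (g h))))) p) ((\b.(\c.b)) v)) w)
Step 3: (((\g.(\h.(p (g h)))) ((\b.(\c.b)) v)) w)
Step 4: ((\h.(p (((\b.(\c.b)) v) h))) w)
Step 5: (p (((\b.(\c.b)) v) w))
Step 6: (p ((\c.v) w))
Step 7: (p v)

Answer: (p v)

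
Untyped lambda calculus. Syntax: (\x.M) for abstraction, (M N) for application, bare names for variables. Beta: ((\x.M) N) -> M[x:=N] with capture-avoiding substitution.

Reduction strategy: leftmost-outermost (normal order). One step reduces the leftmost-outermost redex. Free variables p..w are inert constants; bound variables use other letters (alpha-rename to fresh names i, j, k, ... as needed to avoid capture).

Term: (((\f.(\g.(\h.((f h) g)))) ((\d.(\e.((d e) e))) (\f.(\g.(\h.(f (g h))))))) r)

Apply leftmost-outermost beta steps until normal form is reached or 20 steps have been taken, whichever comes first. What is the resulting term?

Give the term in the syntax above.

Step 0: (((\f.(\g.(\h.((f h) g)))) ((\d.(\e.((d e) e))) (\f.(\g.(\h.(f (g h))))))) r)
Step 1: ((\g.(\h.((((\d.(\e.((d e) e))) (\f.(\g.(\h.(f (g h)))))) h) g))) r)
Step 2: (\h.((((\d.(\e.((d e) e))) (\f.(\g.(\h.(f (g h)))))) h) r))
Step 3: (\h.(((\e.(((\f.(\g.(\h.(f (g h))))) e) e)) h) r))
Step 4: (\h.((((\f.(\g.(\h.(f (g h))))) h) h) r))
Step 5: (\h.(((\g.(\i.(h (g i)))) h) r))
Step 6: (\h.((\i.(h (h i))) r))
Step 7: (\h.(h (h r)))

Answer: (\h.(h (h r)))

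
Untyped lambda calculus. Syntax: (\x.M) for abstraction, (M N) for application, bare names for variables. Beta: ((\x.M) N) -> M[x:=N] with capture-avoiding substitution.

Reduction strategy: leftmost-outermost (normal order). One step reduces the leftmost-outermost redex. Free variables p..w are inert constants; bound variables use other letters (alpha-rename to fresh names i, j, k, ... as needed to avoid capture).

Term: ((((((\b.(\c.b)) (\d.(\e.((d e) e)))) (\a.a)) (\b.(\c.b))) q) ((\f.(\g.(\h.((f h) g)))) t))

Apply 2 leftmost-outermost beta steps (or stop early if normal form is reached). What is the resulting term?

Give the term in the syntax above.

Step 0: ((((((\b.(\c.b)) (\d.(\e.((d e) e)))) (\a.a)) (\b.(\c.b))) q) ((\f.(\g.(\h.((f h) g)))) t))
Step 1: (((((\c.(\d.(\e.((d e) e)))) (\a.a)) (\b.(\c.b))) q) ((\f.(\g.(\h.((f h) g)))) t))
Step 2: ((((\d.(\e.((d e) e))) (\b.(\c.b))) q) ((\f.(\g.(\h.((f h) g)))) t))

Answer: ((((\d.(\e.((d e) e))) (\b.(\c.b))) q) ((\f.(\g.(\h.((f h) g)))) t))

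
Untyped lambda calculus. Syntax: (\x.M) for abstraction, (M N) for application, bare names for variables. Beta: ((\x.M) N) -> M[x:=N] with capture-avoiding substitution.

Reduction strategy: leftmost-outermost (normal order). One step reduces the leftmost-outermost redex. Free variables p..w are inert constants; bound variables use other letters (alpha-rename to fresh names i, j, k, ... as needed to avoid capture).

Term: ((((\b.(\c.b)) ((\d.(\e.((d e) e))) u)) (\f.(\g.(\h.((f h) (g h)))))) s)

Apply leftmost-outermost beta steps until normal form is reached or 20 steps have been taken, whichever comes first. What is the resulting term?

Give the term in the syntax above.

Answer: ((u s) s)

Derivation:
Step 0: ((((\b.(\c.b)) ((\d.(\e.((d e) e))) u)) (\f.(\g.(\h.((f h) (g h)))))) s)
Step 1: (((\c.((\d.(\e.((d e) e))) u)) (\f.(\g.(\h.((f h) (g h)))))) s)
Step 2: (((\d.(\e.((d e) e))) u) s)
Step 3: ((\e.((u e) e)) s)
Step 4: ((u s) s)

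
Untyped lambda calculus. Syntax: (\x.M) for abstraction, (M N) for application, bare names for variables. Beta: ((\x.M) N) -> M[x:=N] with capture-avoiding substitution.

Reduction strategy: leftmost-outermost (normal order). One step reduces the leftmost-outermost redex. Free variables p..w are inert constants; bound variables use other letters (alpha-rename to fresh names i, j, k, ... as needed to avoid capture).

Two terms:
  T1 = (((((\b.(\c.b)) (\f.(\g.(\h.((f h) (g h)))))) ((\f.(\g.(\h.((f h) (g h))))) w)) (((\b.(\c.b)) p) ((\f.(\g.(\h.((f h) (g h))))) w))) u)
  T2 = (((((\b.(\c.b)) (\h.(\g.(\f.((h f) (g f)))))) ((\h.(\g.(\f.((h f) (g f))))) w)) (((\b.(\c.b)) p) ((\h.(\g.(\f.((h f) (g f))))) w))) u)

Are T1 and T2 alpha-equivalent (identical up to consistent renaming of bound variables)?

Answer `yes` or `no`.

Answer: yes

Derivation:
Term 1: (((((\b.(\c.b)) (\f.(\g.(\h.((f h) (g h)))))) ((\f.(\g.(\h.((f h) (g h))))) w)) (((\b.(\c.b)) p) ((\f.(\g.(\h.((f h) (g h))))) w))) u)
Term 2: (((((\b.(\c.b)) (\h.(\g.(\f.((h f) (g f)))))) ((\h.(\g.(\f.((h f) (g f))))) w)) (((\b.(\c.b)) p) ((\h.(\g.(\f.((h f) (g f))))) w))) u)
Alpha-equivalence: compare structure up to binder renaming.
Result: True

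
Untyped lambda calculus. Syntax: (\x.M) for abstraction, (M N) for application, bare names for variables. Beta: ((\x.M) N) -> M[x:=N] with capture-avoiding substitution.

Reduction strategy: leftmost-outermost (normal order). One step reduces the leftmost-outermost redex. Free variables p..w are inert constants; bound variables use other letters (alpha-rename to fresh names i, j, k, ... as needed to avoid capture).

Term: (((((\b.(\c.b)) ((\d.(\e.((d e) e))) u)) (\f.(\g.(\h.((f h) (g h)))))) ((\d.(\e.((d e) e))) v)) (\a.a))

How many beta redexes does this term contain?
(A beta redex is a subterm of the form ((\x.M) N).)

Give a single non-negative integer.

Term: (((((\b.(\c.b)) ((\d.(\e.((d e) e))) u)) (\f.(\g.(\h.((f h) (g h)))))) ((\d.(\e.((d e) e))) v)) (\a.a))
  Redex: ((\b.(\c.b)) ((\d.(\e.((d e) e))) u))
  Redex: ((\d.(\e.((d e) e))) u)
  Redex: ((\d.(\e.((d e) e))) v)
Total redexes: 3

Answer: 3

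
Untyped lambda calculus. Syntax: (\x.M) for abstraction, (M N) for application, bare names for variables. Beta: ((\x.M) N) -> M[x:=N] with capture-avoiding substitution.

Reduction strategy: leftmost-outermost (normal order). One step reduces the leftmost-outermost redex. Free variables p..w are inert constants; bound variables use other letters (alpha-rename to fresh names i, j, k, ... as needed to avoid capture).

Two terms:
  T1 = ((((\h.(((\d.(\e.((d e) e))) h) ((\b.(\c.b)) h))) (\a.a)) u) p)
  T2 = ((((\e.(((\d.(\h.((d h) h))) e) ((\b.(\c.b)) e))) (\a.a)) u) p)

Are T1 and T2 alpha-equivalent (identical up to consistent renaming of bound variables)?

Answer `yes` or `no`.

Term 1: ((((\h.(((\d.(\e.((d e) e))) h) ((\b.(\c.b)) h))) (\a.a)) u) p)
Term 2: ((((\e.(((\d.(\h.((d h) h))) e) ((\b.(\c.b)) e))) (\a.a)) u) p)
Alpha-equivalence: compare structure up to binder renaming.
Result: True

Answer: yes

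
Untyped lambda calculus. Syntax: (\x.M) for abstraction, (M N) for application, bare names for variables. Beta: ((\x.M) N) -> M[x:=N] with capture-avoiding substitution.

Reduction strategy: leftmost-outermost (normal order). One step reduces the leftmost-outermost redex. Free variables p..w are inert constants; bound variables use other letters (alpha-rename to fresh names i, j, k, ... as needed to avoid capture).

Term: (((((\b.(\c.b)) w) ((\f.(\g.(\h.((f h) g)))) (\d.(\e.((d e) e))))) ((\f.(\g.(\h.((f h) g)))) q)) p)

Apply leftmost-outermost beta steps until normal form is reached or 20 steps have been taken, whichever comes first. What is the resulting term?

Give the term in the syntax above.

Step 0: (((((\b.(\c.b)) w) ((\f.(\g.(\h.((f h) g)))) (\d.(\e.((d e) e))))) ((\f.(\g.(\h.((f h) g)))) q)) p)
Step 1: ((((\c.w) ((\f.(\g.(\h.((f h) g)))) (\d.(\e.((d e) e))))) ((\f.(\g.(\h.((f h) g)))) q)) p)
Step 2: ((w ((\f.(\g.(\h.((f h) g)))) q)) p)
Step 3: ((w (\g.(\h.((q h) g)))) p)

Answer: ((w (\g.(\h.((q h) g)))) p)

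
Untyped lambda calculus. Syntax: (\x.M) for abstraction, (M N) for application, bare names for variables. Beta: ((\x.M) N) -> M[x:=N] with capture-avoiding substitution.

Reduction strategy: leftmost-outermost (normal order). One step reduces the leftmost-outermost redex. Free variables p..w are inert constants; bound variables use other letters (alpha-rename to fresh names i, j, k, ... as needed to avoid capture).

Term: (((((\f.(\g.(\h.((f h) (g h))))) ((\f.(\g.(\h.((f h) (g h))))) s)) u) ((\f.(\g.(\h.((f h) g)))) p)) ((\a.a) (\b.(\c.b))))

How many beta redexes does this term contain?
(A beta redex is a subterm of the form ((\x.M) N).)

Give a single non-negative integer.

Answer: 4

Derivation:
Term: (((((\f.(\g.(\h.((f h) (g h))))) ((\f.(\g.(\h.((f h) (g h))))) s)) u) ((\f.(\g.(\h.((f h) g)))) p)) ((\a.a) (\b.(\c.b))))
  Redex: ((\f.(\g.(\h.((f h) (g h))))) ((\f.(\g.(\h.((f h) (g h))))) s))
  Redex: ((\f.(\g.(\h.((f h) (g h))))) s)
  Redex: ((\f.(\g.(\h.((f h) g)))) p)
  Redex: ((\a.a) (\b.(\c.b)))
Total redexes: 4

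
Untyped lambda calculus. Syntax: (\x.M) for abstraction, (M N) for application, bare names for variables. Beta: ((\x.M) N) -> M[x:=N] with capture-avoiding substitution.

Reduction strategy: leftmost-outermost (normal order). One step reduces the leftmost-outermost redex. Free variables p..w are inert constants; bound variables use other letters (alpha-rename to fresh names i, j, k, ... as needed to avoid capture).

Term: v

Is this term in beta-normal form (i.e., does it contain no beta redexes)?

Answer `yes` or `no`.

Term: v
No beta redexes found.

Answer: yes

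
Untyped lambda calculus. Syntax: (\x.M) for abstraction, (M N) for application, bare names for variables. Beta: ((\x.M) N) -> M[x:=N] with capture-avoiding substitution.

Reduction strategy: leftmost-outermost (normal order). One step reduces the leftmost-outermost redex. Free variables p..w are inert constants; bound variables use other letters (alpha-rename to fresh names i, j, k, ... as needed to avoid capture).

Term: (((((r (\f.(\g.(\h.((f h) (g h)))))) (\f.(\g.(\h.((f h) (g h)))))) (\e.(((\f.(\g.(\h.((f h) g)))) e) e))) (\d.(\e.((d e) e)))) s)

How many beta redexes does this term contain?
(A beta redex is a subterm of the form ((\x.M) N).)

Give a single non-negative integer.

Answer: 1

Derivation:
Term: (((((r (\f.(\g.(\h.((f h) (g h)))))) (\f.(\g.(\h.((f h) (g h)))))) (\e.(((\f.(\g.(\h.((f h) g)))) e) e))) (\d.(\e.((d e) e)))) s)
  Redex: ((\f.(\g.(\h.((f h) g)))) e)
Total redexes: 1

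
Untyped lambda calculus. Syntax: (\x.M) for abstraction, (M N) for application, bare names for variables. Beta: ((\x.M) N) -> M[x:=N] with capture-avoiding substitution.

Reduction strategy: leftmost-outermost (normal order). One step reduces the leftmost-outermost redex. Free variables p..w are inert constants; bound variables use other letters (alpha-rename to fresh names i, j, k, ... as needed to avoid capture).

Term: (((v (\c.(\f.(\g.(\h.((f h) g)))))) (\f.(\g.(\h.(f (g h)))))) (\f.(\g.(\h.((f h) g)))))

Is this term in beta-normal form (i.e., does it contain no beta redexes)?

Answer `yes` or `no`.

Answer: yes

Derivation:
Term: (((v (\c.(\f.(\g.(\h.((f h) g)))))) (\f.(\g.(\h.(f (g h)))))) (\f.(\g.(\h.((f h) g)))))
No beta redexes found.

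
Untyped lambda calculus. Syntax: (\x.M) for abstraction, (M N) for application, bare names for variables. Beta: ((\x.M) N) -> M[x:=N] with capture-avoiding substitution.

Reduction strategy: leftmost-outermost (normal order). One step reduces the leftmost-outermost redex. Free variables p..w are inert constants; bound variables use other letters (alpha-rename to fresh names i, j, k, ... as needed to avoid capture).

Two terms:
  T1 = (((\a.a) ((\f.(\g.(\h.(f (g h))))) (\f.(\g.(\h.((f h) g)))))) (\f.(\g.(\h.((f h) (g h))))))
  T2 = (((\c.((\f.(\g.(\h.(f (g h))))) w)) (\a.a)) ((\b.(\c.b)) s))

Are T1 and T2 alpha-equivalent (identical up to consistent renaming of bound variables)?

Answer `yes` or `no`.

Term 1: (((\a.a) ((\f.(\g.(\h.(f (g h))))) (\f.(\g.(\h.((f h) g)))))) (\f.(\g.(\h.((f h) (g h))))))
Term 2: (((\c.((\f.(\g.(\h.(f (g h))))) w)) (\a.a)) ((\b.(\c.b)) s))
Alpha-equivalence: compare structure up to binder renaming.
Result: False

Answer: no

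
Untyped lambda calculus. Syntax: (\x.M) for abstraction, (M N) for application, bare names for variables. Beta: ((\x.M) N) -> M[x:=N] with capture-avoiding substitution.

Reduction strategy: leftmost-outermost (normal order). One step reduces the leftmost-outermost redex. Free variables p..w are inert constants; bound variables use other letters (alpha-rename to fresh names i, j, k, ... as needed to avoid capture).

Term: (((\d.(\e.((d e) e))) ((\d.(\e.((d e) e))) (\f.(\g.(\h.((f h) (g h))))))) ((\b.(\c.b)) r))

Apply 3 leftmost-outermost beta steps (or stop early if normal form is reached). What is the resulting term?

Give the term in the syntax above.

Answer: (((\e.(((\f.(\g.(\h.((f h) (g h))))) e) e)) ((\b.(\c.b)) r)) ((\b.(\c.b)) r))

Derivation:
Step 0: (((\d.(\e.((d e) e))) ((\d.(\e.((d e) e))) (\f.(\g.(\h.((f h) (g h))))))) ((\b.(\c.b)) r))
Step 1: ((\e.((((\d.(\e.((d e) e))) (\f.(\g.(\h.((f h) (g h)))))) e) e)) ((\b.(\c.b)) r))
Step 2: ((((\d.(\e.((d e) e))) (\f.(\g.(\h.((f h) (g h)))))) ((\b.(\c.b)) r)) ((\b.(\c.b)) r))
Step 3: (((\e.(((\f.(\g.(\h.((f h) (g h))))) e) e)) ((\b.(\c.b)) r)) ((\b.(\c.b)) r))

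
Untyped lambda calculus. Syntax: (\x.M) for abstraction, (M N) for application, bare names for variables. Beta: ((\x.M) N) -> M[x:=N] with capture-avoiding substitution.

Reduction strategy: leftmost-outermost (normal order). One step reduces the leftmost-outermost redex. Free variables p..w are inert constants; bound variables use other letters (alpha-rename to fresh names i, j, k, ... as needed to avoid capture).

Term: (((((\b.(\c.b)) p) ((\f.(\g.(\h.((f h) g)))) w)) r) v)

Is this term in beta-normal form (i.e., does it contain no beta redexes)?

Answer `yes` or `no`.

Term: (((((\b.(\c.b)) p) ((\f.(\g.(\h.((f h) g)))) w)) r) v)
Found 2 beta redex(es).

Answer: no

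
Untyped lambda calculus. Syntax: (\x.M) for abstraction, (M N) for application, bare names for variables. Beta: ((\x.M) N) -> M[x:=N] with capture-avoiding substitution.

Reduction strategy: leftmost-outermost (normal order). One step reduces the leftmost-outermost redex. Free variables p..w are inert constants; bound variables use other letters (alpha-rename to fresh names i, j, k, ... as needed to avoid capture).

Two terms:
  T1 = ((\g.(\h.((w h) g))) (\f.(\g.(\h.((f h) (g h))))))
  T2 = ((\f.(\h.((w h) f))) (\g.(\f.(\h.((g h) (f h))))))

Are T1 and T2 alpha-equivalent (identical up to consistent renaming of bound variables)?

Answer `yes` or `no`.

Answer: yes

Derivation:
Term 1: ((\g.(\h.((w h) g))) (\f.(\g.(\h.((f h) (g h))))))
Term 2: ((\f.(\h.((w h) f))) (\g.(\f.(\h.((g h) (f h))))))
Alpha-equivalence: compare structure up to binder renaming.
Result: True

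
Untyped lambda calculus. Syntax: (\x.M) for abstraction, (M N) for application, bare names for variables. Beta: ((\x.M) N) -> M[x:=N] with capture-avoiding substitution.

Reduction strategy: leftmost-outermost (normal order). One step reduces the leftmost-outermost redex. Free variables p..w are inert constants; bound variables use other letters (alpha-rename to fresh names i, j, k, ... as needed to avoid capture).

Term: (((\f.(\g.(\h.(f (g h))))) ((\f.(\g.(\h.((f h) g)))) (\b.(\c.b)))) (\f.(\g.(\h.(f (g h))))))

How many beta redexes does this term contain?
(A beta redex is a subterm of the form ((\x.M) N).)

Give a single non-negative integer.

Answer: 2

Derivation:
Term: (((\f.(\g.(\h.(f (g h))))) ((\f.(\g.(\h.((f h) g)))) (\b.(\c.b)))) (\f.(\g.(\h.(f (g h))))))
  Redex: ((\f.(\g.(\h.(f (g h))))) ((\f.(\g.(\h.((f h) g)))) (\b.(\c.b))))
  Redex: ((\f.(\g.(\h.((f h) g)))) (\b.(\c.b)))
Total redexes: 2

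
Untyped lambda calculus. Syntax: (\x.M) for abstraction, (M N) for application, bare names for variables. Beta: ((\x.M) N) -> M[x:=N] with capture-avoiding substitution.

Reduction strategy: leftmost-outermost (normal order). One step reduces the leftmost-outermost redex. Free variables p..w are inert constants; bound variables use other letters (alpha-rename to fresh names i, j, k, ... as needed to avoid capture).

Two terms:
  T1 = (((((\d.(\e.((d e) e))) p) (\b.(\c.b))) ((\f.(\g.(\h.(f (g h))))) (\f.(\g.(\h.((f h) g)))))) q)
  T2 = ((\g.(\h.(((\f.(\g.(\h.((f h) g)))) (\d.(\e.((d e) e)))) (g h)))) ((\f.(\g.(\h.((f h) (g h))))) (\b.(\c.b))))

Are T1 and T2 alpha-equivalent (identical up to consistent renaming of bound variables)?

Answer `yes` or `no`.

Term 1: (((((\d.(\e.((d e) e))) p) (\b.(\c.b))) ((\f.(\g.(\h.(f (g h))))) (\f.(\g.(\h.((f h) g)))))) q)
Term 2: ((\g.(\h.(((\f.(\g.(\h.((f h) g)))) (\d.(\e.((d e) e)))) (g h)))) ((\f.(\g.(\h.((f h) (g h))))) (\b.(\c.b))))
Alpha-equivalence: compare structure up to binder renaming.
Result: False

Answer: no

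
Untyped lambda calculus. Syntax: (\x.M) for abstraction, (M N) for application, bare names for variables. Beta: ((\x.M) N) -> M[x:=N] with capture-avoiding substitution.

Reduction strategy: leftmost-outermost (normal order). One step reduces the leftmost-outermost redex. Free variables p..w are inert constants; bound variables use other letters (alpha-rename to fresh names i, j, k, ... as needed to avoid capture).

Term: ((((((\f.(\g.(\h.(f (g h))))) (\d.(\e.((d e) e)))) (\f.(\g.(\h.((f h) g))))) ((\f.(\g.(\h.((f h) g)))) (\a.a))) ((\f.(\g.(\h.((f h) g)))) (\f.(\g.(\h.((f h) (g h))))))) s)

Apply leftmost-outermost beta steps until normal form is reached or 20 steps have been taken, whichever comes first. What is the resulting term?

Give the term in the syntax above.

Answer: (\h.((s h) (\i.((\g.(\h.((i h) (g h)))) h))))

Derivation:
Step 0: ((((((\f.(\g.(\h.(f (g h))))) (\d.(\e.((d e) e)))) (\f.(\g.(\h.((f h) g))))) ((\f.(\g.(\h.((f h) g)))) (\a.a))) ((\f.(\g.(\h.((f h) g)))) (\f.(\g.(\h.((f h) (g h))))))) s)
Step 1: (((((\g.(\h.((\d.(\e.((d e) e))) (g h)))) (\f.(\g.(\h.((f h) g))))) ((\f.(\g.(\h.((f h) g)))) (\a.a))) ((\f.(\g.(\h.((f h) g)))) (\f.(\g.(\h.((f h) (g h))))))) s)
Step 2: ((((\h.((\d.(\e.((d e) e))) ((\f.(\g.(\h.((f h) g)))) h))) ((\f.(\g.(\h.((f h) g)))) (\a.a))) ((\f.(\g.(\h.((f h) g)))) (\f.(\g.(\h.((f h) (g h))))))) s)
Step 3: ((((\d.(\e.((d e) e))) ((\f.(\g.(\h.((f h) g)))) ((\f.(\g.(\h.((f h) g)))) (\a.a)))) ((\f.(\g.(\h.((f h) g)))) (\f.(\g.(\h.((f h) (g h))))))) s)
Step 4: (((\e.((((\f.(\g.(\h.((f h) g)))) ((\f.(\g.(\h.((f h) g)))) (\a.a))) e) e)) ((\f.(\g.(\h.((f h) g)))) (\f.(\g.(\h.((f h) (g h))))))) s)
Step 5: (((((\f.(\g.(\h.((f h) g)))) ((\f.(\g.(\h.((f h) g)))) (\a.a))) ((\f.(\g.(\h.((f h) g)))) (\f.(\g.(\h.((f h) (g h))))))) ((\f.(\g.(\h.((f h) g)))) (\f.(\g.(\h.((f h) (g h))))))) s)
Step 6: ((((\g.(\h.((((\f.(\g.(\h.((f h) g)))) (\a.a)) h) g))) ((\f.(\g.(\h.((f h) g)))) (\f.(\g.(\h.((f h) (g h))))))) ((\f.(\g.(\h.((f h) g)))) (\f.(\g.(\h.((f h) (g h))))))) s)
Step 7: (((\h.((((\f.(\g.(\h.((f h) g)))) (\a.a)) h) ((\f.(\g.(\h.((f h) g)))) (\f.(\g.(\h.((f h) (g h)))))))) ((\f.(\g.(\h.((f h) g)))) (\f.(\g.(\h.((f h) (g h))))))) s)
Step 8: (((((\f.(\g.(\h.((f h) g)))) (\a.a)) ((\f.(\g.(\h.((f h) g)))) (\f.(\g.(\h.((f h) (g h))))))) ((\f.(\g.(\h.((f h) g)))) (\f.(\g.(\h.((f h) (g h))))))) s)
Step 9: ((((\g.(\h.(((\a.a) h) g))) ((\f.(\g.(\h.((f h) g)))) (\f.(\g.(\h.((f h) (g h))))))) ((\f.(\g.(\h.((f h) g)))) (\f.(\g.(\h.((f h) (g h))))))) s)
Step 10: (((\h.(((\a.a) h) ((\f.(\g.(\h.((f h) g)))) (\f.(\g.(\h.((f h) (g h)))))))) ((\f.(\g.(\h.((f h) g)))) (\f.(\g.(\h.((f h) (g h))))))) s)
Step 11: ((((\a.a) ((\f.(\g.(\h.((f h) g)))) (\f.(\g.(\h.((f h) (g h))))))) ((\f.(\g.(\h.((f h) g)))) (\f.(\g.(\h.((f h) (g h))))))) s)
Step 12: ((((\f.(\g.(\h.((f h) g)))) (\f.(\g.(\h.((f h) (g h)))))) ((\f.(\g.(\h.((f h) g)))) (\f.(\g.(\h.((f h) (g h))))))) s)
Step 13: (((\g.(\h.(((\f.(\g.(\h.((f h) (g h))))) h) g))) ((\f.(\g.(\h.((f h) g)))) (\f.(\g.(\h.((f h) (g h))))))) s)
Step 14: ((\h.(((\f.(\g.(\h.((f h) (g h))))) h) ((\f.(\g.(\h.((f h) g)))) (\f.(\g.(\h.((f h) (g h)))))))) s)
Step 15: (((\f.(\g.(\h.((f h) (g h))))) s) ((\f.(\g.(\h.((f h) g)))) (\f.(\g.(\h.((f h) (g h)))))))
Step 16: ((\g.(\h.((s h) (g h)))) ((\f.(\g.(\h.((f h) g)))) (\f.(\g.(\h.((f h) (g h)))))))
Step 17: (\h.((s h) (((\f.(\g.(\h.((f h) g)))) (\f.(\g.(\h.((f h) (g h)))))) h)))
Step 18: (\h.((s h) ((\g.(\h.(((\f.(\g.(\h.((f h) (g h))))) h) g))) h)))
Step 19: (\h.((s h) (\i.(((\f.(\g.(\h.((f h) (g h))))) i) h))))
Step 20: (\h.((s h) (\i.((\g.(\h.((i h) (g h)))) h))))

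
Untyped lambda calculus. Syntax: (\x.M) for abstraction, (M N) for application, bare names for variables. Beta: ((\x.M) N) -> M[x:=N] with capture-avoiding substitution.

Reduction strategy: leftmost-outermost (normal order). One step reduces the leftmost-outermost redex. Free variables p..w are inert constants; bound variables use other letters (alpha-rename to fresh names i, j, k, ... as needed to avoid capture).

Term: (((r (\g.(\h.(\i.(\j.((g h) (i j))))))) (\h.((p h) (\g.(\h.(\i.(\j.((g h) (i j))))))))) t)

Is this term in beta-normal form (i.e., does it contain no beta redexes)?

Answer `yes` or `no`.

Answer: yes

Derivation:
Term: (((r (\g.(\h.(\i.(\j.((g h) (i j))))))) (\h.((p h) (\g.(\h.(\i.(\j.((g h) (i j))))))))) t)
No beta redexes found.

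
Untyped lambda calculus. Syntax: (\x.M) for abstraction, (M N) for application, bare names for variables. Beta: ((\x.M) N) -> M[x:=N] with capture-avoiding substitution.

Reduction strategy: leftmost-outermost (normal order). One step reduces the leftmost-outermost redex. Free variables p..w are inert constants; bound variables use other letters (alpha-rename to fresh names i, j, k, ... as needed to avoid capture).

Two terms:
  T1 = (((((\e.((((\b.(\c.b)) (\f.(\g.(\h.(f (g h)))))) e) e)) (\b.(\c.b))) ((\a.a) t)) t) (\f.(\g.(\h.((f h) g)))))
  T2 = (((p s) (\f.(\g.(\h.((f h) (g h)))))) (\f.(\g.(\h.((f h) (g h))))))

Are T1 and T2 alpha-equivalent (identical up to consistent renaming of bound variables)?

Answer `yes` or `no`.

Term 1: (((((\e.((((\b.(\c.b)) (\f.(\g.(\h.(f (g h)))))) e) e)) (\b.(\c.b))) ((\a.a) t)) t) (\f.(\g.(\h.((f h) g)))))
Term 2: (((p s) (\f.(\g.(\h.((f h) (g h)))))) (\f.(\g.(\h.((f h) (g h))))))
Alpha-equivalence: compare structure up to binder renaming.
Result: False

Answer: no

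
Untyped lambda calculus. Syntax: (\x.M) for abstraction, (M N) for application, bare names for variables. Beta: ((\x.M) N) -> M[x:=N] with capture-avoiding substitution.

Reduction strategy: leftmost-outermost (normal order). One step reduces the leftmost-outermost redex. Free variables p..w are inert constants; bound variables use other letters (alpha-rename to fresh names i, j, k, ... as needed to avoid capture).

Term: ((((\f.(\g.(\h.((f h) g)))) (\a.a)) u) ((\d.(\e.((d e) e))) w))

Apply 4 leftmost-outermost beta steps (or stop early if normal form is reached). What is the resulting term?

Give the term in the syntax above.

Answer: (((\d.(\e.((d e) e))) w) u)

Derivation:
Step 0: ((((\f.(\g.(\h.((f h) g)))) (\a.a)) u) ((\d.(\e.((d e) e))) w))
Step 1: (((\g.(\h.(((\a.a) h) g))) u) ((\d.(\e.((d e) e))) w))
Step 2: ((\h.(((\a.a) h) u)) ((\d.(\e.((d e) e))) w))
Step 3: (((\a.a) ((\d.(\e.((d e) e))) w)) u)
Step 4: (((\d.(\e.((d e) e))) w) u)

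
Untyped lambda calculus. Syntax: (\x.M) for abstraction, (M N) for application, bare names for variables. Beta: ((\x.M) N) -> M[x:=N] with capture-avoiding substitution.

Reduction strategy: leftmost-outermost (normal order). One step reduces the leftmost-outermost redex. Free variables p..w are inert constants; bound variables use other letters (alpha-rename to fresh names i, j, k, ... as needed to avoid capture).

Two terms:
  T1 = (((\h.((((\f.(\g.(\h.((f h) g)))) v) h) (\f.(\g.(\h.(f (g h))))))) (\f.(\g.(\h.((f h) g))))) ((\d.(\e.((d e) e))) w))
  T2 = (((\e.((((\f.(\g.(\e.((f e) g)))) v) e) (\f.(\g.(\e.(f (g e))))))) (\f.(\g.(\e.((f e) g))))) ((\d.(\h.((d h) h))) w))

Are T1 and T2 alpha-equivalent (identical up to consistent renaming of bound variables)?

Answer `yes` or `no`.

Term 1: (((\h.((((\f.(\g.(\h.((f h) g)))) v) h) (\f.(\g.(\h.(f (g h))))))) (\f.(\g.(\h.((f h) g))))) ((\d.(\e.((d e) e))) w))
Term 2: (((\e.((((\f.(\g.(\e.((f e) g)))) v) e) (\f.(\g.(\e.(f (g e))))))) (\f.(\g.(\e.((f e) g))))) ((\d.(\h.((d h) h))) w))
Alpha-equivalence: compare structure up to binder renaming.
Result: True

Answer: yes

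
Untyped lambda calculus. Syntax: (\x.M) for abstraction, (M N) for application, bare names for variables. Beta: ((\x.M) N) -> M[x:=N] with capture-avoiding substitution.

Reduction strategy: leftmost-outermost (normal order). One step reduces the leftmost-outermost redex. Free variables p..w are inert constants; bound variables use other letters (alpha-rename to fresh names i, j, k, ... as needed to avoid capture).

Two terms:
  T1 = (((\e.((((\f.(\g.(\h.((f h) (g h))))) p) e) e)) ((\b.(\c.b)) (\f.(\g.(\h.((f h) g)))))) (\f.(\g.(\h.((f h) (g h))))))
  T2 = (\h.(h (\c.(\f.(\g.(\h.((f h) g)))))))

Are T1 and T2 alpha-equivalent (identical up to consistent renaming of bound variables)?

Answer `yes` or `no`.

Answer: no

Derivation:
Term 1: (((\e.((((\f.(\g.(\h.((f h) (g h))))) p) e) e)) ((\b.(\c.b)) (\f.(\g.(\h.((f h) g)))))) (\f.(\g.(\h.((f h) (g h))))))
Term 2: (\h.(h (\c.(\f.(\g.(\h.((f h) g)))))))
Alpha-equivalence: compare structure up to binder renaming.
Result: False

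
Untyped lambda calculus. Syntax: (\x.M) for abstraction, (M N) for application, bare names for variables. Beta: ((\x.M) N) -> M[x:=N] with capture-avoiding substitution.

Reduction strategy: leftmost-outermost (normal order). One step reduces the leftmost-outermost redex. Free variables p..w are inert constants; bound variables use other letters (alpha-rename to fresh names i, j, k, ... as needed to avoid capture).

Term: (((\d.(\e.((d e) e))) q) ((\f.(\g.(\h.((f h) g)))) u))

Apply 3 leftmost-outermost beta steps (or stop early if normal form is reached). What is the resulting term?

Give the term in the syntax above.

Step 0: (((\d.(\e.((d e) e))) q) ((\f.(\g.(\h.((f h) g)))) u))
Step 1: ((\e.((q e) e)) ((\f.(\g.(\h.((f h) g)))) u))
Step 2: ((q ((\f.(\g.(\h.((f h) g)))) u)) ((\f.(\g.(\h.((f h) g)))) u))
Step 3: ((q (\g.(\h.((u h) g)))) ((\f.(\g.(\h.((f h) g)))) u))

Answer: ((q (\g.(\h.((u h) g)))) ((\f.(\g.(\h.((f h) g)))) u))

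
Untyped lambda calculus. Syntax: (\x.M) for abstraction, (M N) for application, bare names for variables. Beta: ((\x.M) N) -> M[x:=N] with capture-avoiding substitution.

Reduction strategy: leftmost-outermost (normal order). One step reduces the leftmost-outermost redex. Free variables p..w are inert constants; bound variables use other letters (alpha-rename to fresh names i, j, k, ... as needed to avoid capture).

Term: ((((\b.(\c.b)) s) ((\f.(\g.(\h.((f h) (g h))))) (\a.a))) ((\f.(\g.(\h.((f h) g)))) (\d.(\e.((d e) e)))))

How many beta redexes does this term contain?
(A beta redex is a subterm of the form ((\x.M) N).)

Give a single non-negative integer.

Term: ((((\b.(\c.b)) s) ((\f.(\g.(\h.((f h) (g h))))) (\a.a))) ((\f.(\g.(\h.((f h) g)))) (\d.(\e.((d e) e)))))
  Redex: ((\b.(\c.b)) s)
  Redex: ((\f.(\g.(\h.((f h) (g h))))) (\a.a))
  Redex: ((\f.(\g.(\h.((f h) g)))) (\d.(\e.((d e) e))))
Total redexes: 3

Answer: 3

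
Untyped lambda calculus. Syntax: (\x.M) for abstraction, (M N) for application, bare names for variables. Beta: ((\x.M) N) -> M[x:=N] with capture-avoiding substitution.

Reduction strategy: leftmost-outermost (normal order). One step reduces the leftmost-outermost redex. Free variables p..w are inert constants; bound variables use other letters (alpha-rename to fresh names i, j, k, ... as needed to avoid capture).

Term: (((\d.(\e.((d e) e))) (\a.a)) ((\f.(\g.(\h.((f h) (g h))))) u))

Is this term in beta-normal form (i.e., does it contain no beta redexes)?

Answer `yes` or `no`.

Term: (((\d.(\e.((d e) e))) (\a.a)) ((\f.(\g.(\h.((f h) (g h))))) u))
Found 2 beta redex(es).

Answer: no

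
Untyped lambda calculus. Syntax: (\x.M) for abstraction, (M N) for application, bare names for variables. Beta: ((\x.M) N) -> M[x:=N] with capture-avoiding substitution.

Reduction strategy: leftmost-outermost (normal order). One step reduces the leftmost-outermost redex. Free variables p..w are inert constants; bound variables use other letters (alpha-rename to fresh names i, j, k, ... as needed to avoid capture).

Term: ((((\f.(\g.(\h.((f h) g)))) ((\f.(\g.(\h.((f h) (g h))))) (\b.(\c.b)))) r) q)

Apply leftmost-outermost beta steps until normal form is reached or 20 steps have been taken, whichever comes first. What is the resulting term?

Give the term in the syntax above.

Step 0: ((((\f.(\g.(\h.((f h) g)))) ((\f.(\g.(\h.((f h) (g h))))) (\b.(\c.b)))) r) q)
Step 1: (((\g.(\h.((((\f.(\g.(\h.((f h) (g h))))) (\b.(\c.b))) h) g))) r) q)
Step 2: ((\h.((((\f.(\g.(\h.((f h) (g h))))) (\b.(\c.b))) h) r)) q)
Step 3: ((((\f.(\g.(\h.((f h) (g h))))) (\b.(\c.b))) q) r)
Step 4: (((\g.(\h.(((\b.(\c.b)) h) (g h)))) q) r)
Step 5: ((\h.(((\b.(\c.b)) h) (q h))) r)
Step 6: (((\b.(\c.b)) r) (q r))
Step 7: ((\c.r) (q r))
Step 8: r

Answer: r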